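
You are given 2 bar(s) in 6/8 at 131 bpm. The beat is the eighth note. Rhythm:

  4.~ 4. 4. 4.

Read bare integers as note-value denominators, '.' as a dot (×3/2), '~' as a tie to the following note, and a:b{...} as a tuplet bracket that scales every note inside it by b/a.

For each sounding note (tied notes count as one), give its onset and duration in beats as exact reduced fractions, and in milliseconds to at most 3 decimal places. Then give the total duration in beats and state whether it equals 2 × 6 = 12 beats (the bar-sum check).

1) 0.0ms=0b +2748.092ms=6b
2) 2748.092ms=6b +1374.046ms=3b
3) 4122.137ms=9b +1374.046ms=3b
Σ=12b of 12 (131bpm 6/8) — PASS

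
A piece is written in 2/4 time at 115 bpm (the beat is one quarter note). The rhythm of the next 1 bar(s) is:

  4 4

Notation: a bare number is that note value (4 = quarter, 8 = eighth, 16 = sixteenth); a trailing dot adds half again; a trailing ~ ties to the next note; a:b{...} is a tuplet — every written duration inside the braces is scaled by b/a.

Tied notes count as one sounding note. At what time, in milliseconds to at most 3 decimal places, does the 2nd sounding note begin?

1. 0.0ms @ 0 + 521.739ms (1)
2. 521.739ms @ 1 + 521.739ms (1)

note 2 onset = 1b = 521.739ms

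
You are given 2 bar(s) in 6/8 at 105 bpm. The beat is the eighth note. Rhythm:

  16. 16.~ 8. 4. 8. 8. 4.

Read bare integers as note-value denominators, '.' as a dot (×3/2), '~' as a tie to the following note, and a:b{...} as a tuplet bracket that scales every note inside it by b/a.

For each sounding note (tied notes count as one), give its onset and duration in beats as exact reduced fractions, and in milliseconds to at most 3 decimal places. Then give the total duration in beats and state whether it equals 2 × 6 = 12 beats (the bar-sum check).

1) 0.0ms=0b +428.571ms=3/4b
2) 428.571ms=3/4b +1285.714ms=9/4b
3) 1714.286ms=3b +1714.286ms=3b
4) 3428.571ms=6b +857.143ms=3/2b
5) 4285.714ms=15/2b +857.143ms=3/2b
6) 5142.857ms=9b +1714.286ms=3b
Σ=12b of 12 (105bpm 6/8) — PASS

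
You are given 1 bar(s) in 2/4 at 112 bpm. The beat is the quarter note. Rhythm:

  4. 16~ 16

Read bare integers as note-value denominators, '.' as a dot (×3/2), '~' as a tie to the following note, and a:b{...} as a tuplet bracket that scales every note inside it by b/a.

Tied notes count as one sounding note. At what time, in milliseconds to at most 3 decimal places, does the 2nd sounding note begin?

note 2 onset = 3/2b = 803.571ms

1. 0.0ms @ 0 + 803.571ms (3/2)
2. 803.571ms @ 3/2 + 267.857ms (1/2)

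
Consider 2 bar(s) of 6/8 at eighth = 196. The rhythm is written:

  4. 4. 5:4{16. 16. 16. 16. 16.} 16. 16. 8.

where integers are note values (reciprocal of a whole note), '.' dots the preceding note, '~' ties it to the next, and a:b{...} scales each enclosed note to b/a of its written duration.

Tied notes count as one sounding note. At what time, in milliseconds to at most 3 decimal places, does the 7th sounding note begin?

1. 0.0ms @ 0 + 918.367ms (3)
2. 918.367ms @ 3 + 918.367ms (3)
3. 1836.735ms @ 6 + 183.673ms (3/5)
4. 2020.408ms @ 33/5 + 183.673ms (3/5)
5. 2204.082ms @ 36/5 + 183.673ms (3/5)
6. 2387.755ms @ 39/5 + 183.673ms (3/5)
7. 2571.429ms @ 42/5 + 183.673ms (3/5)
8. 2755.102ms @ 9 + 229.592ms (3/4)
9. 2984.694ms @ 39/4 + 229.592ms (3/4)
10. 3214.286ms @ 21/2 + 459.184ms (3/2)

note 7 onset = 42/5b = 2571.429ms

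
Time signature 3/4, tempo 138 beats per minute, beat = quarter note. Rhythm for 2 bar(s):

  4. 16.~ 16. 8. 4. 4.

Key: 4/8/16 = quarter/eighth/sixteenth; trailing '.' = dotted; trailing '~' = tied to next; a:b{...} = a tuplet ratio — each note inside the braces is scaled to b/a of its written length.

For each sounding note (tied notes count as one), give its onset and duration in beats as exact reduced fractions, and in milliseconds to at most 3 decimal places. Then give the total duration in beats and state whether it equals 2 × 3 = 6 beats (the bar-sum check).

1) 0.0ms=0b +652.174ms=3/2b
2) 652.174ms=3/2b +326.087ms=3/4b
3) 978.261ms=9/4b +326.087ms=3/4b
4) 1304.348ms=3b +652.174ms=3/2b
5) 1956.522ms=9/2b +652.174ms=3/2b
Σ=6b of 6 (138bpm 3/4) — PASS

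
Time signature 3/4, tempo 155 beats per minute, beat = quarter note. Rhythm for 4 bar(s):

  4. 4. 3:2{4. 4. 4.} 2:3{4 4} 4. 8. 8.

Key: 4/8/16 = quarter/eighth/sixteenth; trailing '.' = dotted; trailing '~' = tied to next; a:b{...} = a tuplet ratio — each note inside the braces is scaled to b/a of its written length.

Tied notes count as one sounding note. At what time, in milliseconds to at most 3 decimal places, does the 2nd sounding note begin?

1. 0.0ms @ 0 + 580.645ms (3/2)
2. 580.645ms @ 3/2 + 580.645ms (3/2)
3. 1161.29ms @ 3 + 387.097ms (1)
4. 1548.387ms @ 4 + 387.097ms (1)
5. 1935.484ms @ 5 + 387.097ms (1)
6. 2322.581ms @ 6 + 580.645ms (3/2)
7. 2903.226ms @ 15/2 + 580.645ms (3/2)
8. 3483.871ms @ 9 + 580.645ms (3/2)
9. 4064.516ms @ 21/2 + 290.323ms (3/4)
10. 4354.839ms @ 45/4 + 290.323ms (3/4)

note 2 onset = 3/2b = 580.645ms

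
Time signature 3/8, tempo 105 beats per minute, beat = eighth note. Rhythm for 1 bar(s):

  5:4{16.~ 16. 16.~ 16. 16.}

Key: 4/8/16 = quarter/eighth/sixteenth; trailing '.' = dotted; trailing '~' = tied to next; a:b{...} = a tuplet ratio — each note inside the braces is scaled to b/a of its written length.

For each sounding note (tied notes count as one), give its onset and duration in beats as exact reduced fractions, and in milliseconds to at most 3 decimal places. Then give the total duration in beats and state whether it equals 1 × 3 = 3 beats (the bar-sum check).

1) 0.0ms=0b +685.714ms=6/5b
2) 685.714ms=6/5b +685.714ms=6/5b
3) 1371.429ms=12/5b +342.857ms=3/5b
Σ=3b of 3 (105bpm 3/8) — PASS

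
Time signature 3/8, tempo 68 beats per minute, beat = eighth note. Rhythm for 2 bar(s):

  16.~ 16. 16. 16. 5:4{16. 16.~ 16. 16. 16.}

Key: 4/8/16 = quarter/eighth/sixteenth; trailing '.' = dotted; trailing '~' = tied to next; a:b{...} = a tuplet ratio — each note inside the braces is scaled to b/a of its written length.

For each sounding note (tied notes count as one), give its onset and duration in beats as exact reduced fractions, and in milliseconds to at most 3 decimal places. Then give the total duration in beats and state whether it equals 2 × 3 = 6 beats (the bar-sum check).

1) 0.0ms=0b +1323.529ms=3/2b
2) 1323.529ms=3/2b +661.765ms=3/4b
3) 1985.294ms=9/4b +661.765ms=3/4b
4) 2647.059ms=3b +529.412ms=3/5b
5) 3176.471ms=18/5b +1058.824ms=6/5b
6) 4235.294ms=24/5b +529.412ms=3/5b
7) 4764.706ms=27/5b +529.412ms=3/5b
Σ=6b of 6 (68bpm 3/8) — PASS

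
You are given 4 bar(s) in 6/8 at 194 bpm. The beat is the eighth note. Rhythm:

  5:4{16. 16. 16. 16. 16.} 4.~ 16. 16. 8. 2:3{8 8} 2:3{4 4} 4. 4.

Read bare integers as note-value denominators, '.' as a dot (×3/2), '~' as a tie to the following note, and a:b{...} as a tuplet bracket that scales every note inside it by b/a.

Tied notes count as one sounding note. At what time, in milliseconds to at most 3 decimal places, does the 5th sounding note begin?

note 5 onset = 12/5b = 742.268ms

1. 0.0ms @ 0 + 185.567ms (3/5)
2. 185.567ms @ 3/5 + 185.567ms (3/5)
3. 371.134ms @ 6/5 + 185.567ms (3/5)
4. 556.701ms @ 9/5 + 185.567ms (3/5)
5. 742.268ms @ 12/5 + 185.567ms (3/5)
6. 927.835ms @ 3 + 1159.794ms (15/4)
7. 2087.629ms @ 27/4 + 231.959ms (3/4)
8. 2319.588ms @ 15/2 + 463.918ms (3/2)
9. 2783.505ms @ 9 + 463.918ms (3/2)
10. 3247.423ms @ 21/2 + 463.918ms (3/2)
11. 3711.34ms @ 12 + 927.835ms (3)
12. 4639.175ms @ 15 + 927.835ms (3)
13. 5567.01ms @ 18 + 927.835ms (3)
14. 6494.845ms @ 21 + 927.835ms (3)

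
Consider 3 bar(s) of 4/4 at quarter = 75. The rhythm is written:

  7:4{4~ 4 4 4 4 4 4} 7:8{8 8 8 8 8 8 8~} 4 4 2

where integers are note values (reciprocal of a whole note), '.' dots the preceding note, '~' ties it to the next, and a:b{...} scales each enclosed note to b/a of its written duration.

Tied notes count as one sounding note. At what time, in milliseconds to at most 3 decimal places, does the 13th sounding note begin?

note 13 onset = 52/7b = 5942.857ms

1. 0.0ms @ 0 + 914.286ms (8/7)
2. 914.286ms @ 8/7 + 457.143ms (4/7)
3. 1371.429ms @ 12/7 + 457.143ms (4/7)
4. 1828.571ms @ 16/7 + 457.143ms (4/7)
5. 2285.714ms @ 20/7 + 457.143ms (4/7)
6. 2742.857ms @ 24/7 + 457.143ms (4/7)
7. 3200.0ms @ 4 + 457.143ms (4/7)
8. 3657.143ms @ 32/7 + 457.143ms (4/7)
9. 4114.286ms @ 36/7 + 457.143ms (4/7)
10. 4571.429ms @ 40/7 + 457.143ms (4/7)
11. 5028.571ms @ 44/7 + 457.143ms (4/7)
12. 5485.714ms @ 48/7 + 457.143ms (4/7)
13. 5942.857ms @ 52/7 + 1257.143ms (11/7)
14. 7200.0ms @ 9 + 800.0ms (1)
15. 8000.0ms @ 10 + 1600.0ms (2)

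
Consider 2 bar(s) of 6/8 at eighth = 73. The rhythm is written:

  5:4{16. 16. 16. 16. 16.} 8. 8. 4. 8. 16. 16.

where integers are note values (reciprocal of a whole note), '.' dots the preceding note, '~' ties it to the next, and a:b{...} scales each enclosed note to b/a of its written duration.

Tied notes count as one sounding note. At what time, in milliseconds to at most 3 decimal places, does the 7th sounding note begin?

note 7 onset = 9/2b = 3698.63ms

1. 0.0ms @ 0 + 493.151ms (3/5)
2. 493.151ms @ 3/5 + 493.151ms (3/5)
3. 986.301ms @ 6/5 + 493.151ms (3/5)
4. 1479.452ms @ 9/5 + 493.151ms (3/5)
5. 1972.603ms @ 12/5 + 493.151ms (3/5)
6. 2465.753ms @ 3 + 1232.877ms (3/2)
7. 3698.63ms @ 9/2 + 1232.877ms (3/2)
8. 4931.507ms @ 6 + 2465.753ms (3)
9. 7397.26ms @ 9 + 1232.877ms (3/2)
10. 8630.137ms @ 21/2 + 616.438ms (3/4)
11. 9246.575ms @ 45/4 + 616.438ms (3/4)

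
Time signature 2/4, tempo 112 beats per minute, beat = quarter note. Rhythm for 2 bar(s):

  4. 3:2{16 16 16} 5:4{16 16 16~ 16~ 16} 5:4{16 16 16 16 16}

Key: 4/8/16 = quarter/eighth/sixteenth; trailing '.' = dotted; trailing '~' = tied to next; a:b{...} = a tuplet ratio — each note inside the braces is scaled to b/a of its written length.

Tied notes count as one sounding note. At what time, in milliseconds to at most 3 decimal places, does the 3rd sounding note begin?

note 3 onset = 5/3b = 892.857ms

1. 0.0ms @ 0 + 803.571ms (3/2)
2. 803.571ms @ 3/2 + 89.286ms (1/6)
3. 892.857ms @ 5/3 + 89.286ms (1/6)
4. 982.143ms @ 11/6 + 89.286ms (1/6)
5. 1071.429ms @ 2 + 107.143ms (1/5)
6. 1178.571ms @ 11/5 + 107.143ms (1/5)
7. 1285.714ms @ 12/5 + 321.429ms (3/5)
8. 1607.143ms @ 3 + 107.143ms (1/5)
9. 1714.286ms @ 16/5 + 107.143ms (1/5)
10. 1821.429ms @ 17/5 + 107.143ms (1/5)
11. 1928.571ms @ 18/5 + 107.143ms (1/5)
12. 2035.714ms @ 19/5 + 107.143ms (1/5)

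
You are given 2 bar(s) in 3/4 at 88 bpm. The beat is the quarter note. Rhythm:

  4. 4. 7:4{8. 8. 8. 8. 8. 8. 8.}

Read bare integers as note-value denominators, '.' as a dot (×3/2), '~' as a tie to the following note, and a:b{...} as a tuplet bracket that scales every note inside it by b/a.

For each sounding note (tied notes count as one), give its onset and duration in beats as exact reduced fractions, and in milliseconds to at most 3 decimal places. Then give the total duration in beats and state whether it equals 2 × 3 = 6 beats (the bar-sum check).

1) 0.0ms=0b +1022.727ms=3/2b
2) 1022.727ms=3/2b +1022.727ms=3/2b
3) 2045.455ms=3b +292.208ms=3/7b
4) 2337.662ms=24/7b +292.208ms=3/7b
5) 2629.87ms=27/7b +292.208ms=3/7b
6) 2922.078ms=30/7b +292.208ms=3/7b
7) 3214.286ms=33/7b +292.208ms=3/7b
8) 3506.494ms=36/7b +292.208ms=3/7b
9) 3798.701ms=39/7b +292.208ms=3/7b
Σ=6b of 6 (88bpm 3/4) — PASS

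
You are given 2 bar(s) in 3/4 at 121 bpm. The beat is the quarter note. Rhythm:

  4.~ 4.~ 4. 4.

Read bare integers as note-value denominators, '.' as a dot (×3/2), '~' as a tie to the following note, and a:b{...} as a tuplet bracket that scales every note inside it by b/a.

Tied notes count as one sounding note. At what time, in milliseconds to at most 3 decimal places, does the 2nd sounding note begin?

note 2 onset = 9/2b = 2231.405ms

1. 0.0ms @ 0 + 2231.405ms (9/2)
2. 2231.405ms @ 9/2 + 743.802ms (3/2)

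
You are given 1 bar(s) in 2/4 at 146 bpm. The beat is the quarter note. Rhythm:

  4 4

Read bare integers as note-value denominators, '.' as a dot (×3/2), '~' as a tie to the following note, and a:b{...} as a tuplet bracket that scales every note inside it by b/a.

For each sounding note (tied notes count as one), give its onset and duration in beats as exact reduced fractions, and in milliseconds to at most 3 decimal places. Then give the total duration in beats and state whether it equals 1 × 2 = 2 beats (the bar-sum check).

1) 0.0ms=0b +410.959ms=1b
2) 410.959ms=1b +410.959ms=1b
Σ=2b of 2 (146bpm 2/4) — PASS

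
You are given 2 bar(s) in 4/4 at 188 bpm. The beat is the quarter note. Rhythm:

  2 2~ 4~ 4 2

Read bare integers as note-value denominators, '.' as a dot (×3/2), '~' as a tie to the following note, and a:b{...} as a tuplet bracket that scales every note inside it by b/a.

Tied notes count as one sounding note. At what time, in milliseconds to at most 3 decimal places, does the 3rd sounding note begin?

note 3 onset = 6b = 1914.894ms

1. 0.0ms @ 0 + 638.298ms (2)
2. 638.298ms @ 2 + 1276.596ms (4)
3. 1914.894ms @ 6 + 638.298ms (2)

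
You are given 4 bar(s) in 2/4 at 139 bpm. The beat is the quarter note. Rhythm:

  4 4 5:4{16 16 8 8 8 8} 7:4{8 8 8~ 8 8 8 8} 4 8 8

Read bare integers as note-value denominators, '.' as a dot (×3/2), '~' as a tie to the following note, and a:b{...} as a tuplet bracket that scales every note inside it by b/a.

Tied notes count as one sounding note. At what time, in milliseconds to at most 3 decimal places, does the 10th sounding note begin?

1. 0.0ms @ 0 + 431.655ms (1)
2. 431.655ms @ 1 + 431.655ms (1)
3. 863.309ms @ 2 + 86.331ms (1/5)
4. 949.64ms @ 11/5 + 86.331ms (1/5)
5. 1035.971ms @ 12/5 + 172.662ms (2/5)
6. 1208.633ms @ 14/5 + 172.662ms (2/5)
7. 1381.295ms @ 16/5 + 172.662ms (2/5)
8. 1553.957ms @ 18/5 + 172.662ms (2/5)
9. 1726.619ms @ 4 + 123.33ms (2/7)
10. 1849.949ms @ 30/7 + 123.33ms (2/7)
11. 1973.279ms @ 32/7 + 246.66ms (4/7)
12. 2219.938ms @ 36/7 + 123.33ms (2/7)
13. 2343.268ms @ 38/7 + 123.33ms (2/7)
14. 2466.598ms @ 40/7 + 123.33ms (2/7)
15. 2589.928ms @ 6 + 431.655ms (1)
16. 3021.583ms @ 7 + 215.827ms (1/2)
17. 3237.41ms @ 15/2 + 215.827ms (1/2)

note 10 onset = 30/7b = 1849.949ms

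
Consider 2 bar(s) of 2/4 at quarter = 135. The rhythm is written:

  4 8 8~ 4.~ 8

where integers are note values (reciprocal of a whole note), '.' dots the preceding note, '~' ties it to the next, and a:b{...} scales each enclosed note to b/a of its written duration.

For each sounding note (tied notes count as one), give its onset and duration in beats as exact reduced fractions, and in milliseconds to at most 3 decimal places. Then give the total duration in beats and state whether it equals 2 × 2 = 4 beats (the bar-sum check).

1) 0.0ms=0b +444.444ms=1b
2) 444.444ms=1b +222.222ms=1/2b
3) 666.667ms=3/2b +1111.111ms=5/2b
Σ=4b of 4 (135bpm 2/4) — PASS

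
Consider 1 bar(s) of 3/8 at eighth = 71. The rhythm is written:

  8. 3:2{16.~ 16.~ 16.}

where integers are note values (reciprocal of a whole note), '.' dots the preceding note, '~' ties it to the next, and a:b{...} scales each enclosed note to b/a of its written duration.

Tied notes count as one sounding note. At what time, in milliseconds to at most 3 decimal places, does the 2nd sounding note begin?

1. 0.0ms @ 0 + 1267.606ms (3/2)
2. 1267.606ms @ 3/2 + 1267.606ms (3/2)

note 2 onset = 3/2b = 1267.606ms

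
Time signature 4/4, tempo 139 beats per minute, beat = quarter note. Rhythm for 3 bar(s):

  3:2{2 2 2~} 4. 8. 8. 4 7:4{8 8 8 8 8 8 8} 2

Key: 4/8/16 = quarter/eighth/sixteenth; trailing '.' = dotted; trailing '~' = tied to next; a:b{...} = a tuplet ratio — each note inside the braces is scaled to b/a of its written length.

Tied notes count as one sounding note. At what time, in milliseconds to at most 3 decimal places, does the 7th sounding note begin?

note 7 onset = 8b = 3453.237ms

1. 0.0ms @ 0 + 575.54ms (4/3)
2. 575.54ms @ 4/3 + 575.54ms (4/3)
3. 1151.079ms @ 8/3 + 1223.022ms (17/6)
4. 2374.101ms @ 11/2 + 323.741ms (3/4)
5. 2697.842ms @ 25/4 + 323.741ms (3/4)
6. 3021.583ms @ 7 + 431.655ms (1)
7. 3453.237ms @ 8 + 123.33ms (2/7)
8. 3576.567ms @ 58/7 + 123.33ms (2/7)
9. 3699.897ms @ 60/7 + 123.33ms (2/7)
10. 3823.227ms @ 62/7 + 123.33ms (2/7)
11. 3946.557ms @ 64/7 + 123.33ms (2/7)
12. 4069.887ms @ 66/7 + 123.33ms (2/7)
13. 4193.217ms @ 68/7 + 123.33ms (2/7)
14. 4316.547ms @ 10 + 863.309ms (2)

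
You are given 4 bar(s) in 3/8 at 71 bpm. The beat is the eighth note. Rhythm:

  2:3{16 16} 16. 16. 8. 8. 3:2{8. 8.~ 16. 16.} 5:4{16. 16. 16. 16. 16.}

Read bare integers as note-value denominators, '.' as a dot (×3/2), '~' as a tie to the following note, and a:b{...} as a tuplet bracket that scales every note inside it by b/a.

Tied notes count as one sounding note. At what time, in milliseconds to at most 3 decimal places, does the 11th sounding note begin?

note 11 onset = 48/5b = 8112.676ms

1. 0.0ms @ 0 + 633.803ms (3/4)
2. 633.803ms @ 3/4 + 633.803ms (3/4)
3. 1267.606ms @ 3/2 + 633.803ms (3/4)
4. 1901.408ms @ 9/4 + 633.803ms (3/4)
5. 2535.211ms @ 3 + 1267.606ms (3/2)
6. 3802.817ms @ 9/2 + 1267.606ms (3/2)
7. 5070.423ms @ 6 + 845.07ms (1)
8. 5915.493ms @ 7 + 1267.606ms (3/2)
9. 7183.099ms @ 17/2 + 422.535ms (1/2)
10. 7605.634ms @ 9 + 507.042ms (3/5)
11. 8112.676ms @ 48/5 + 507.042ms (3/5)
12. 8619.718ms @ 51/5 + 507.042ms (3/5)
13. 9126.761ms @ 54/5 + 507.042ms (3/5)
14. 9633.803ms @ 57/5 + 507.042ms (3/5)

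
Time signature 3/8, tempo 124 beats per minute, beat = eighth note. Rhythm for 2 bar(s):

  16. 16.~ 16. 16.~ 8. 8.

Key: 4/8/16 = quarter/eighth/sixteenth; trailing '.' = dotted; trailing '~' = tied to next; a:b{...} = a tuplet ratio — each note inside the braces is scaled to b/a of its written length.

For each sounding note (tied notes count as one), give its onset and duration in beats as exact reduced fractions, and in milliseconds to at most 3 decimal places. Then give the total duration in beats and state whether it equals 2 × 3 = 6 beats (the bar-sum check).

1) 0.0ms=0b +362.903ms=3/4b
2) 362.903ms=3/4b +725.806ms=3/2b
3) 1088.71ms=9/4b +1088.71ms=9/4b
4) 2177.419ms=9/2b +725.806ms=3/2b
Σ=6b of 6 (124bpm 3/8) — PASS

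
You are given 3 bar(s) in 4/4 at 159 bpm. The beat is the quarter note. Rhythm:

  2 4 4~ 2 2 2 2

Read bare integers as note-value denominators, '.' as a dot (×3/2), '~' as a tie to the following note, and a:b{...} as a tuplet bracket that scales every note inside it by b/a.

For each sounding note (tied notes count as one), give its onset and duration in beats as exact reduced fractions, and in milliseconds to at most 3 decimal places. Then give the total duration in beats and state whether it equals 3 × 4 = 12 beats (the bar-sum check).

1) 0.0ms=0b +754.717ms=2b
2) 754.717ms=2b +377.358ms=1b
3) 1132.075ms=3b +1132.075ms=3b
4) 2264.151ms=6b +754.717ms=2b
5) 3018.868ms=8b +754.717ms=2b
6) 3773.585ms=10b +754.717ms=2b
Σ=12b of 12 (159bpm 4/4) — PASS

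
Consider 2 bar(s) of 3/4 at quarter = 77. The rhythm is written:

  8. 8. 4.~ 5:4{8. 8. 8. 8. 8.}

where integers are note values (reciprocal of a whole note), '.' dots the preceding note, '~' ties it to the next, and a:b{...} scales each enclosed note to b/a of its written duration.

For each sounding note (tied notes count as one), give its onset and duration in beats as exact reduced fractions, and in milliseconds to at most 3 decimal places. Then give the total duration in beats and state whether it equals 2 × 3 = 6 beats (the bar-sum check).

1) 0.0ms=0b +584.416ms=3/4b
2) 584.416ms=3/4b +584.416ms=3/4b
3) 1168.831ms=3/2b +1636.364ms=21/10b
4) 2805.195ms=18/5b +467.532ms=3/5b
5) 3272.727ms=21/5b +467.532ms=3/5b
6) 3740.26ms=24/5b +467.532ms=3/5b
7) 4207.792ms=27/5b +467.532ms=3/5b
Σ=6b of 6 (77bpm 3/4) — PASS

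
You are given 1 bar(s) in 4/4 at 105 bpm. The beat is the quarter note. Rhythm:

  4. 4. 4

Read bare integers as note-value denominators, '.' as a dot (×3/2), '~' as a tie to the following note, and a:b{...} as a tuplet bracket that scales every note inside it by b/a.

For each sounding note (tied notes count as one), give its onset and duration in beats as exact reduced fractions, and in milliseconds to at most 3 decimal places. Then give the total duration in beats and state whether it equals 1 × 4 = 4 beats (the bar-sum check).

1) 0.0ms=0b +857.143ms=3/2b
2) 857.143ms=3/2b +857.143ms=3/2b
3) 1714.286ms=3b +571.429ms=1b
Σ=4b of 4 (105bpm 4/4) — PASS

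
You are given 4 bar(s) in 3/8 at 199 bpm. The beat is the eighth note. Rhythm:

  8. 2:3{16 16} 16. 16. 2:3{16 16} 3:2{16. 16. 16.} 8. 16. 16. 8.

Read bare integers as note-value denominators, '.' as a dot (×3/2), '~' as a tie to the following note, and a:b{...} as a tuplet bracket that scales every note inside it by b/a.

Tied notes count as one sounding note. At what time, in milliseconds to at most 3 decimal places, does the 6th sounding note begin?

note 6 onset = 9/2b = 1356.784ms

1. 0.0ms @ 0 + 452.261ms (3/2)
2. 452.261ms @ 3/2 + 226.131ms (3/4)
3. 678.392ms @ 9/4 + 226.131ms (3/4)
4. 904.523ms @ 3 + 226.131ms (3/4)
5. 1130.653ms @ 15/4 + 226.131ms (3/4)
6. 1356.784ms @ 9/2 + 226.131ms (3/4)
7. 1582.915ms @ 21/4 + 226.131ms (3/4)
8. 1809.045ms @ 6 + 150.754ms (1/2)
9. 1959.799ms @ 13/2 + 150.754ms (1/2)
10. 2110.553ms @ 7 + 150.754ms (1/2)
11. 2261.307ms @ 15/2 + 452.261ms (3/2)
12. 2713.568ms @ 9 + 226.131ms (3/4)
13. 2939.698ms @ 39/4 + 226.131ms (3/4)
14. 3165.829ms @ 21/2 + 452.261ms (3/2)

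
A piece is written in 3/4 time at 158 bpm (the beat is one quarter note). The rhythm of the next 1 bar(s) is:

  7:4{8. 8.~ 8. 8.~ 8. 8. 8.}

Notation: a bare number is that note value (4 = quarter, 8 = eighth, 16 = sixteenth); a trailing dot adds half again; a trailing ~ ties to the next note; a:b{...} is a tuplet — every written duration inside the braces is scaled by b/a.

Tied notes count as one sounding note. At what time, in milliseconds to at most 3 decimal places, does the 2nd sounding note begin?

note 2 onset = 3/7b = 162.749ms

1. 0.0ms @ 0 + 162.749ms (3/7)
2. 162.749ms @ 3/7 + 325.497ms (6/7)
3. 488.246ms @ 9/7 + 325.497ms (6/7)
4. 813.743ms @ 15/7 + 162.749ms (3/7)
5. 976.492ms @ 18/7 + 162.749ms (3/7)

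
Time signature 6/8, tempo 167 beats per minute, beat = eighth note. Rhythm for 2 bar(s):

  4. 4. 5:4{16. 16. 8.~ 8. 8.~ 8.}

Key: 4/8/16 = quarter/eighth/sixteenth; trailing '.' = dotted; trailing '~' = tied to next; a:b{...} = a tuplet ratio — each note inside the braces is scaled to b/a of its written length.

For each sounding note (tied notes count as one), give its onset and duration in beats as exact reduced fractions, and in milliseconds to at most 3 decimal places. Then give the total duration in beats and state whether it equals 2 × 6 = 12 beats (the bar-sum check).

1) 0.0ms=0b +1077.844ms=3b
2) 1077.844ms=3b +1077.844ms=3b
3) 2155.689ms=6b +215.569ms=3/5b
4) 2371.257ms=33/5b +215.569ms=3/5b
5) 2586.826ms=36/5b +862.275ms=12/5b
6) 3449.102ms=48/5b +862.275ms=12/5b
Σ=12b of 12 (167bpm 6/8) — PASS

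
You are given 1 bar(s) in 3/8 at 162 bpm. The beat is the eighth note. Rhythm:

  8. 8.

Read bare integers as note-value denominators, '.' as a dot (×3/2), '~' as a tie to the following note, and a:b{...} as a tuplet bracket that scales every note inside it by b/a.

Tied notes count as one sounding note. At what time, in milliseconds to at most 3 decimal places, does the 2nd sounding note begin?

1. 0.0ms @ 0 + 555.556ms (3/2)
2. 555.556ms @ 3/2 + 555.556ms (3/2)

note 2 onset = 3/2b = 555.556ms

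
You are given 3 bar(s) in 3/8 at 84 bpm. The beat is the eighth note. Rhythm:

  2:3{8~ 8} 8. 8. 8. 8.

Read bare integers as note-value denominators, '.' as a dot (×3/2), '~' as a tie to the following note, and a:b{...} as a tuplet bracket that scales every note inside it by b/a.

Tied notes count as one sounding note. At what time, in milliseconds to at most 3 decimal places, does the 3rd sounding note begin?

1. 0.0ms @ 0 + 2142.857ms (3)
2. 2142.857ms @ 3 + 1071.429ms (3/2)
3. 3214.286ms @ 9/2 + 1071.429ms (3/2)
4. 4285.714ms @ 6 + 1071.429ms (3/2)
5. 5357.143ms @ 15/2 + 1071.429ms (3/2)

note 3 onset = 9/2b = 3214.286ms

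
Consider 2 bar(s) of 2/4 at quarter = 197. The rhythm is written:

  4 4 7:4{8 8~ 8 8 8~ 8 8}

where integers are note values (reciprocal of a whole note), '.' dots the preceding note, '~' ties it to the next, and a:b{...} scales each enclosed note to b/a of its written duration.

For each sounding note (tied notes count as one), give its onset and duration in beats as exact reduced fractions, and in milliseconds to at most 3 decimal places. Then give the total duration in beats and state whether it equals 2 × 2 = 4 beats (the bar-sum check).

1) 0.0ms=0b +304.569ms=1b
2) 304.569ms=1b +304.569ms=1b
3) 609.137ms=2b +87.02ms=2/7b
4) 696.157ms=16/7b +174.039ms=4/7b
5) 870.196ms=20/7b +87.02ms=2/7b
6) 957.215ms=22/7b +174.039ms=4/7b
7) 1131.255ms=26/7b +87.02ms=2/7b
Σ=4b of 4 (197bpm 2/4) — PASS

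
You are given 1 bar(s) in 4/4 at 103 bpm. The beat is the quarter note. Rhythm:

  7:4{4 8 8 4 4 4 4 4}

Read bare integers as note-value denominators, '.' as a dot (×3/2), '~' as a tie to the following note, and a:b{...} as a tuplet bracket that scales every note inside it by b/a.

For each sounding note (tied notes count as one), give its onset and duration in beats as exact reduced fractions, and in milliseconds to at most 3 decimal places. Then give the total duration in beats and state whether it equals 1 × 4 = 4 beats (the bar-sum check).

1) 0.0ms=0b +332.871ms=4/7b
2) 332.871ms=4/7b +166.436ms=2/7b
3) 499.307ms=6/7b +166.436ms=2/7b
4) 665.742ms=8/7b +332.871ms=4/7b
5) 998.613ms=12/7b +332.871ms=4/7b
6) 1331.484ms=16/7b +332.871ms=4/7b
7) 1664.355ms=20/7b +332.871ms=4/7b
8) 1997.226ms=24/7b +332.871ms=4/7b
Σ=4b of 4 (103bpm 4/4) — PASS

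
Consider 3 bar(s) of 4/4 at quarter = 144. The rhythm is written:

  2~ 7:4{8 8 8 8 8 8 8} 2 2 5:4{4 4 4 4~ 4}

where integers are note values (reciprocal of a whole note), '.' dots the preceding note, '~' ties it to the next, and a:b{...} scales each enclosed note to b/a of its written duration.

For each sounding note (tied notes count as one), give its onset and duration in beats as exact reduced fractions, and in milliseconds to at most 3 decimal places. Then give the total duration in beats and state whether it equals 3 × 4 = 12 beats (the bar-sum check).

1) 0.0ms=0b +952.381ms=16/7b
2) 952.381ms=16/7b +119.048ms=2/7b
3) 1071.429ms=18/7b +119.048ms=2/7b
4) 1190.476ms=20/7b +119.048ms=2/7b
5) 1309.524ms=22/7b +119.048ms=2/7b
6) 1428.571ms=24/7b +119.048ms=2/7b
7) 1547.619ms=26/7b +119.048ms=2/7b
8) 1666.667ms=4b +833.333ms=2b
9) 2500.0ms=6b +833.333ms=2b
10) 3333.333ms=8b +333.333ms=4/5b
11) 3666.667ms=44/5b +333.333ms=4/5b
12) 4000.0ms=48/5b +333.333ms=4/5b
13) 4333.333ms=52/5b +666.667ms=8/5b
Σ=12b of 12 (144bpm 4/4) — PASS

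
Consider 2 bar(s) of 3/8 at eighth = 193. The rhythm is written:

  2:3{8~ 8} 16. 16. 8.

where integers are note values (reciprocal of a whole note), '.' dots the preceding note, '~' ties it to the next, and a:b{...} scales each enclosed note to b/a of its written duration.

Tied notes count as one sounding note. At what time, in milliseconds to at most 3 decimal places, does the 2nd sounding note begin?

1. 0.0ms @ 0 + 932.642ms (3)
2. 932.642ms @ 3 + 233.161ms (3/4)
3. 1165.803ms @ 15/4 + 233.161ms (3/4)
4. 1398.964ms @ 9/2 + 466.321ms (3/2)

note 2 onset = 3b = 932.642ms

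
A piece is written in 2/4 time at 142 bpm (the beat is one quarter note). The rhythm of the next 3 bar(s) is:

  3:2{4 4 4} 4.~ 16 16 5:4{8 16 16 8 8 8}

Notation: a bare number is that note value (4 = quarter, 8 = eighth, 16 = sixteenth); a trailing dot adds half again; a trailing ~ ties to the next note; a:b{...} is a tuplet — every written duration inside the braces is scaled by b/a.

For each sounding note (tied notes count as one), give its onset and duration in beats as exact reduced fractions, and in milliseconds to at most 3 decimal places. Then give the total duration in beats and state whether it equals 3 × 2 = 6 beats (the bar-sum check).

1) 0.0ms=0b +281.69ms=2/3b
2) 281.69ms=2/3b +281.69ms=2/3b
3) 563.38ms=4/3b +281.69ms=2/3b
4) 845.07ms=2b +739.437ms=7/4b
5) 1584.507ms=15/4b +105.634ms=1/4b
6) 1690.141ms=4b +169.014ms=2/5b
7) 1859.155ms=22/5b +84.507ms=1/5b
8) 1943.662ms=23/5b +84.507ms=1/5b
9) 2028.169ms=24/5b +169.014ms=2/5b
10) 2197.183ms=26/5b +169.014ms=2/5b
11) 2366.197ms=28/5b +169.014ms=2/5b
Σ=6b of 6 (142bpm 2/4) — PASS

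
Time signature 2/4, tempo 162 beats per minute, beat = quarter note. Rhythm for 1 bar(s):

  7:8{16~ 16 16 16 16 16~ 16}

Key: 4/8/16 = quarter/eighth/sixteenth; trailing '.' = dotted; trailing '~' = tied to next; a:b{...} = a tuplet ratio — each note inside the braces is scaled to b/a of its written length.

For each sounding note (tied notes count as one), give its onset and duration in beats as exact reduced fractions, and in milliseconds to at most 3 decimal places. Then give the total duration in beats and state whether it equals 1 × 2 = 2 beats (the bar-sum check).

1) 0.0ms=0b +211.64ms=4/7b
2) 211.64ms=4/7b +105.82ms=2/7b
3) 317.46ms=6/7b +105.82ms=2/7b
4) 423.28ms=8/7b +105.82ms=2/7b
5) 529.101ms=10/7b +211.64ms=4/7b
Σ=2b of 2 (162bpm 2/4) — PASS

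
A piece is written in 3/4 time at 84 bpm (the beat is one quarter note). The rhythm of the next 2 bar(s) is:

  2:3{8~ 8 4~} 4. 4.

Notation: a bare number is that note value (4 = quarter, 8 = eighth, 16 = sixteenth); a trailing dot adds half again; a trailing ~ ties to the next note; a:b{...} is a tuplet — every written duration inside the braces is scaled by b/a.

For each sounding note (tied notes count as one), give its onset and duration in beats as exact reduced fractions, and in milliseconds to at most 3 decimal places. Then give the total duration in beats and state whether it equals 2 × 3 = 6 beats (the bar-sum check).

1) 0.0ms=0b +1071.429ms=3/2b
2) 1071.429ms=3/2b +2142.857ms=3b
3) 3214.286ms=9/2b +1071.429ms=3/2b
Σ=6b of 6 (84bpm 3/4) — PASS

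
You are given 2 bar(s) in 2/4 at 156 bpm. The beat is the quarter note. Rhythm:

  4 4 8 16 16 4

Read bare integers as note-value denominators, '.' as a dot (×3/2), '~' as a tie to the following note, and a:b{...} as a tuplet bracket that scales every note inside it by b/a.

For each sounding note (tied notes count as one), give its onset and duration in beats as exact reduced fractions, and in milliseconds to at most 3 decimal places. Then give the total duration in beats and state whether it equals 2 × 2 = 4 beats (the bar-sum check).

1) 0.0ms=0b +384.615ms=1b
2) 384.615ms=1b +384.615ms=1b
3) 769.231ms=2b +192.308ms=1/2b
4) 961.538ms=5/2b +96.154ms=1/4b
5) 1057.692ms=11/4b +96.154ms=1/4b
6) 1153.846ms=3b +384.615ms=1b
Σ=4b of 4 (156bpm 2/4) — PASS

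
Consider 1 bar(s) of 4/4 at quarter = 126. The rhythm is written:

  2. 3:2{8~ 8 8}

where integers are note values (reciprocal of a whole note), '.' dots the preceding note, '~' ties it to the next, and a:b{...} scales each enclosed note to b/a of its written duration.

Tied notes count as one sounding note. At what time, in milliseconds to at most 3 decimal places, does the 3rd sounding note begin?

1. 0.0ms @ 0 + 1428.571ms (3)
2. 1428.571ms @ 3 + 317.46ms (2/3)
3. 1746.032ms @ 11/3 + 158.73ms (1/3)

note 3 onset = 11/3b = 1746.032ms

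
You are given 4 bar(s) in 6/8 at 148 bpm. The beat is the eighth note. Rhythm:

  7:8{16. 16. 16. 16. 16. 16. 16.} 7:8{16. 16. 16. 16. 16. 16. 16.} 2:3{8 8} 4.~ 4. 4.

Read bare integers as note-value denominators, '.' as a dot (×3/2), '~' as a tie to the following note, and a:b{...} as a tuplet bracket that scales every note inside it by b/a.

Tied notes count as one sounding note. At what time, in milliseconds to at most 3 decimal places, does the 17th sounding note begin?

note 17 onset = 15b = 6081.081ms

1. 0.0ms @ 0 + 347.49ms (6/7)
2. 347.49ms @ 6/7 + 347.49ms (6/7)
3. 694.981ms @ 12/7 + 347.49ms (6/7)
4. 1042.471ms @ 18/7 + 347.49ms (6/7)
5. 1389.961ms @ 24/7 + 347.49ms (6/7)
6. 1737.452ms @ 30/7 + 347.49ms (6/7)
7. 2084.942ms @ 36/7 + 347.49ms (6/7)
8. 2432.432ms @ 6 + 347.49ms (6/7)
9. 2779.923ms @ 48/7 + 347.49ms (6/7)
10. 3127.413ms @ 54/7 + 347.49ms (6/7)
11. 3474.903ms @ 60/7 + 347.49ms (6/7)
12. 3822.394ms @ 66/7 + 347.49ms (6/7)
13. 4169.884ms @ 72/7 + 347.49ms (6/7)
14. 4517.375ms @ 78/7 + 347.49ms (6/7)
15. 4864.865ms @ 12 + 608.108ms (3/2)
16. 5472.973ms @ 27/2 + 608.108ms (3/2)
17. 6081.081ms @ 15 + 2432.432ms (6)
18. 8513.514ms @ 21 + 1216.216ms (3)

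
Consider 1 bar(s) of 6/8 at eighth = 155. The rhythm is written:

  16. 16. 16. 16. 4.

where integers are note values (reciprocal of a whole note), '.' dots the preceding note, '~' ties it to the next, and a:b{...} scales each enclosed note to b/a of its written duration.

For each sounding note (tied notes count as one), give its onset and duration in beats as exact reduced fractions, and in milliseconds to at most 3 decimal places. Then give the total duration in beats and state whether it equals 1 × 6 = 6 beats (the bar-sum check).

1) 0.0ms=0b +290.323ms=3/4b
2) 290.323ms=3/4b +290.323ms=3/4b
3) 580.645ms=3/2b +290.323ms=3/4b
4) 870.968ms=9/4b +290.323ms=3/4b
5) 1161.29ms=3b +1161.29ms=3b
Σ=6b of 6 (155bpm 6/8) — PASS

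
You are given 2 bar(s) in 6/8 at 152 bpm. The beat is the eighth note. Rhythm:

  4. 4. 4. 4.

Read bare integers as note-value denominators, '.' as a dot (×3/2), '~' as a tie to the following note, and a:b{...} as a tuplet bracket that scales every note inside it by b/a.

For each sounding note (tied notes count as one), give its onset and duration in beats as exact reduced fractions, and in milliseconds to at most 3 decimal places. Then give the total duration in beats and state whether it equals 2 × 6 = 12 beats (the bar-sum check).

1) 0.0ms=0b +1184.211ms=3b
2) 1184.211ms=3b +1184.211ms=3b
3) 2368.421ms=6b +1184.211ms=3b
4) 3552.632ms=9b +1184.211ms=3b
Σ=12b of 12 (152bpm 6/8) — PASS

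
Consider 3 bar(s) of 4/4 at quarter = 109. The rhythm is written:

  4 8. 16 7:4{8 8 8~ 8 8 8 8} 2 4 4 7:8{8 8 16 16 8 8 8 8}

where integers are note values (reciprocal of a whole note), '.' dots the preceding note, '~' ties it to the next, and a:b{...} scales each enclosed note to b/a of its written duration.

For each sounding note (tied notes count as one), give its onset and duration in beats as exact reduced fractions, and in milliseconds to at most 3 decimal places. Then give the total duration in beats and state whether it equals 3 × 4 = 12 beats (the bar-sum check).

1) 0.0ms=0b +550.459ms=1b
2) 550.459ms=1b +412.844ms=3/4b
3) 963.303ms=7/4b +137.615ms=1/4b
4) 1100.917ms=2b +157.274ms=2/7b
5) 1258.191ms=16/7b +157.274ms=2/7b
6) 1415.465ms=18/7b +314.548ms=4/7b
7) 1730.013ms=22/7b +157.274ms=2/7b
8) 1887.287ms=24/7b +157.274ms=2/7b
9) 2044.561ms=26/7b +157.274ms=2/7b
10) 2201.835ms=4b +1100.917ms=2b
11) 3302.752ms=6b +550.459ms=1b
12) 3853.211ms=7b +550.459ms=1b
13) 4403.67ms=8b +314.548ms=4/7b
14) 4718.218ms=60/7b +314.548ms=4/7b
15) 5032.765ms=64/7b +157.274ms=2/7b
16) 5190.039ms=66/7b +157.274ms=2/7b
17) 5347.313ms=68/7b +314.548ms=4/7b
18) 5661.861ms=72/7b +314.548ms=4/7b
19) 5976.409ms=76/7b +314.548ms=4/7b
20) 6290.957ms=80/7b +314.548ms=4/7b
Σ=12b of 12 (109bpm 4/4) — PASS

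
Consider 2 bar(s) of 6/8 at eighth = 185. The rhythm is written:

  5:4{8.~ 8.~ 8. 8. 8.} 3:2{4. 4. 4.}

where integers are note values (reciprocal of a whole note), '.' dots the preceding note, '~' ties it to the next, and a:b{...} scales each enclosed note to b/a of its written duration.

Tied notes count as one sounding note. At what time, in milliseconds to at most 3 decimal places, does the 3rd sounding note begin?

1. 0.0ms @ 0 + 1167.568ms (18/5)
2. 1167.568ms @ 18/5 + 389.189ms (6/5)
3. 1556.757ms @ 24/5 + 389.189ms (6/5)
4. 1945.946ms @ 6 + 648.649ms (2)
5. 2594.595ms @ 8 + 648.649ms (2)
6. 3243.243ms @ 10 + 648.649ms (2)

note 3 onset = 24/5b = 1556.757ms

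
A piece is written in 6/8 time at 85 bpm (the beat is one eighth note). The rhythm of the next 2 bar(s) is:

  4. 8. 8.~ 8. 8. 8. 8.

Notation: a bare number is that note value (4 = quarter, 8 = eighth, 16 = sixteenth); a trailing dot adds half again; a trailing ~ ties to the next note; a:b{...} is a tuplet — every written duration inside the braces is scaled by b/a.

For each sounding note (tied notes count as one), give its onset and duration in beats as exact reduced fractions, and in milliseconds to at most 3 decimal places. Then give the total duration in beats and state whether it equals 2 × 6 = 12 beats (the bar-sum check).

1) 0.0ms=0b +2117.647ms=3b
2) 2117.647ms=3b +1058.824ms=3/2b
3) 3176.471ms=9/2b +2117.647ms=3b
4) 5294.118ms=15/2b +1058.824ms=3/2b
5) 6352.941ms=9b +1058.824ms=3/2b
6) 7411.765ms=21/2b +1058.824ms=3/2b
Σ=12b of 12 (85bpm 6/8) — PASS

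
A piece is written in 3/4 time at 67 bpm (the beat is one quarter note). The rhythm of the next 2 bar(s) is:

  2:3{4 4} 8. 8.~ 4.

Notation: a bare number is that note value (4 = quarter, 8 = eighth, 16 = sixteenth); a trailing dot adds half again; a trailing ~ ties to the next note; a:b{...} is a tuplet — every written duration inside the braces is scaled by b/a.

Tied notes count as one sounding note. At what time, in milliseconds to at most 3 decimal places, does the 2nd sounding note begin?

note 2 onset = 3/2b = 1343.284ms

1. 0.0ms @ 0 + 1343.284ms (3/2)
2. 1343.284ms @ 3/2 + 1343.284ms (3/2)
3. 2686.567ms @ 3 + 671.642ms (3/4)
4. 3358.209ms @ 15/4 + 2014.925ms (9/4)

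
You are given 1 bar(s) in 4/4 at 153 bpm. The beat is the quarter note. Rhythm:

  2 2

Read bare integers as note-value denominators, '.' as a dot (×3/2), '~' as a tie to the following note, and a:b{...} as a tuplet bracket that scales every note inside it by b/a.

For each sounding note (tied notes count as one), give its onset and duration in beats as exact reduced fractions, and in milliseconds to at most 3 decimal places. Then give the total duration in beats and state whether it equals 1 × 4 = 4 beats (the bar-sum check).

1) 0.0ms=0b +784.314ms=2b
2) 784.314ms=2b +784.314ms=2b
Σ=4b of 4 (153bpm 4/4) — PASS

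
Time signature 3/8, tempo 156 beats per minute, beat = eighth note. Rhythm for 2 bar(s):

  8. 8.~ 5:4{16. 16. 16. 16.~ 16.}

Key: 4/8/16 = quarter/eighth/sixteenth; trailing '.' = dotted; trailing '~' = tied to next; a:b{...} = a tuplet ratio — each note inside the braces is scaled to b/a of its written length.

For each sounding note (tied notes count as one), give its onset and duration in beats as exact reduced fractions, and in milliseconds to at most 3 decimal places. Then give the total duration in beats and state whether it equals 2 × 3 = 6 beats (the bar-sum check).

1) 0.0ms=0b +576.923ms=3/2b
2) 576.923ms=3/2b +807.692ms=21/10b
3) 1384.615ms=18/5b +230.769ms=3/5b
4) 1615.385ms=21/5b +230.769ms=3/5b
5) 1846.154ms=24/5b +461.538ms=6/5b
Σ=6b of 6 (156bpm 3/8) — PASS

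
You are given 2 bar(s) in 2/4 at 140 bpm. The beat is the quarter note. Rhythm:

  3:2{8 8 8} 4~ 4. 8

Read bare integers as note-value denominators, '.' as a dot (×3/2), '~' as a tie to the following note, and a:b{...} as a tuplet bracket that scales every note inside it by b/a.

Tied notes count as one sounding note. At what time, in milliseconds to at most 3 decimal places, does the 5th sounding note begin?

1. 0.0ms @ 0 + 142.857ms (1/3)
2. 142.857ms @ 1/3 + 142.857ms (1/3)
3. 285.714ms @ 2/3 + 142.857ms (1/3)
4. 428.571ms @ 1 + 1071.429ms (5/2)
5. 1500.0ms @ 7/2 + 214.286ms (1/2)

note 5 onset = 7/2b = 1500.0ms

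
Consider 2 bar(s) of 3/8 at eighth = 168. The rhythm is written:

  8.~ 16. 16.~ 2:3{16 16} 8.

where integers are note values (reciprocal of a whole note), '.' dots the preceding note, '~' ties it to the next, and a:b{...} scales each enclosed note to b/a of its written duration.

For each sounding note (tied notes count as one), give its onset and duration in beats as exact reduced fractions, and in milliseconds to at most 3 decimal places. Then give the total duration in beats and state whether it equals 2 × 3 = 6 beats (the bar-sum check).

1) 0.0ms=0b +803.571ms=9/4b
2) 803.571ms=9/4b +535.714ms=3/2b
3) 1339.286ms=15/4b +267.857ms=3/4b
4) 1607.143ms=9/2b +535.714ms=3/2b
Σ=6b of 6 (168bpm 3/8) — PASS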